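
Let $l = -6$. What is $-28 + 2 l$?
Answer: $-40$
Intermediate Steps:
$-28 + 2 l = -28 + 2 \left(-6\right) = -28 - 12 = -40$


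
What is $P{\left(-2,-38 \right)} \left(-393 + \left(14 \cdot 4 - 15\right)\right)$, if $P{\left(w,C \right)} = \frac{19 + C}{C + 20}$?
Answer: $- \frac{3344}{9} \approx -371.56$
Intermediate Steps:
$P{\left(w,C \right)} = \frac{19 + C}{20 + C}$
$P{\left(-2,-38 \right)} \left(-393 + \left(14 \cdot 4 - 15\right)\right) = \frac{19 - 38}{20 - 38} \left(-393 + \left(14 \cdot 4 - 15\right)\right) = \frac{1}{-18} \left(-19\right) \left(-393 + \left(56 - 15\right)\right) = \left(- \frac{1}{18}\right) \left(-19\right) \left(-393 + 41\right) = \frac{19}{18} \left(-352\right) = - \frac{3344}{9}$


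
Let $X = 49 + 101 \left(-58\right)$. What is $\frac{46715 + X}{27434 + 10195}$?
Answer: $\frac{362}{333} \approx 1.0871$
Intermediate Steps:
$X = -5809$ ($X = 49 - 5858 = -5809$)
$\frac{46715 + X}{27434 + 10195} = \frac{46715 - 5809}{27434 + 10195} = \frac{40906}{37629} = 40906 \cdot \frac{1}{37629} = \frac{362}{333}$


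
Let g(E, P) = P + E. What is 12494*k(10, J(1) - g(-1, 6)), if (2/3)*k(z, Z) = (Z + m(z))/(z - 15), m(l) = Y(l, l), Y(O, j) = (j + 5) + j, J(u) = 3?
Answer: -431043/5 ≈ -86209.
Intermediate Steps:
Y(O, j) = 5 + 2*j (Y(O, j) = (5 + j) + j = 5 + 2*j)
m(l) = 5 + 2*l
g(E, P) = E + P
k(z, Z) = 3*(5 + Z + 2*z)/(2*(-15 + z)) (k(z, Z) = 3*((Z + (5 + 2*z))/(z - 15))/2 = 3*((5 + Z + 2*z)/(-15 + z))/2 = 3*(5 + Z + 2*z)/(2*(-15 + z)))
12494*k(10, J(1) - g(-1, 6)) = 12494*(3*(5 + (3 - (-1 + 6)) + 2*10)/(2*(-15 + 10))) = 12494*((3/2)*(5 + (3 - 1*5) + 20)/(-5)) = 12494*((3/2)*(-⅕)*(5 + (3 - 5) + 20)) = 12494*((3/2)*(-⅕)*(5 - 2 + 20)) = 12494*((3/2)*(-⅕)*23) = 12494*(-69/10) = -431043/5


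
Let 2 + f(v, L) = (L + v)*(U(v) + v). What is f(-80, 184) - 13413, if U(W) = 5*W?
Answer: -63335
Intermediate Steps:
f(v, L) = -2 + 6*v*(L + v) (f(v, L) = -2 + (L + v)*(5*v + v) = -2 + (L + v)*(6*v) = -2 + 6*v*(L + v))
f(-80, 184) - 13413 = (-2 + 6*(-80)² + 6*184*(-80)) - 13413 = (-2 + 6*6400 - 88320) - 13413 = (-2 + 38400 - 88320) - 13413 = -49922 - 13413 = -63335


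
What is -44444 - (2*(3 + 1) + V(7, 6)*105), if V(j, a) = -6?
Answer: -43822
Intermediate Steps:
-44444 - (2*(3 + 1) + V(7, 6)*105) = -44444 - (2*(3 + 1) - 6*105) = -44444 - (2*4 - 630) = -44444 - (8 - 630) = -44444 - 1*(-622) = -44444 + 622 = -43822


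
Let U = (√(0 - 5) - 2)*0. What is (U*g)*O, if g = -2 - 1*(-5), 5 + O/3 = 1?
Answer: 0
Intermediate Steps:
O = -12 (O = -15 + 3*1 = -15 + 3 = -12)
g = 3 (g = -2 + 5 = 3)
U = 0 (U = (√(-5) - 2)*0 = (I*√5 - 2)*0 = (-2 + I*√5)*0 = 0)
(U*g)*O = (0*3)*(-12) = 0*(-12) = 0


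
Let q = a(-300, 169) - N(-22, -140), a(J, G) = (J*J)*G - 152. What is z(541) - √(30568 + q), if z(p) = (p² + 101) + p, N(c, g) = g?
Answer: 293323 - 2*√3810139 ≈ 2.8942e+5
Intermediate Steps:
a(J, G) = -152 + G*J² (a(J, G) = J²*G - 152 = G*J² - 152 = -152 + G*J²)
q = 15209988 (q = (-152 + 169*(-300)²) - 1*(-140) = (-152 + 169*90000) + 140 = (-152 + 15210000) + 140 = 15209848 + 140 = 15209988)
z(p) = 101 + p + p² (z(p) = (101 + p²) + p = 101 + p + p²)
z(541) - √(30568 + q) = (101 + 541 + 541²) - √(30568 + 15209988) = (101 + 541 + 292681) - √15240556 = 293323 - 2*√3810139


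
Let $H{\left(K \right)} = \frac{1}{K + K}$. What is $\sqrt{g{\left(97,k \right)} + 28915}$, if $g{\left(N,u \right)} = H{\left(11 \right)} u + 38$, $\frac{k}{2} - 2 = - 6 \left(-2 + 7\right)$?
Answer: $\frac{\sqrt{3503005}}{11} \approx 170.15$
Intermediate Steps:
$k = -56$ ($k = 4 + 2 \left(- 6 \left(-2 + 7\right)\right) = 4 + 2 \left(\left(-6\right) 5\right) = 4 + 2 \left(-30\right) = 4 - 60 = -56$)
$H{\left(K \right)} = \frac{1}{2 K}$
$g{\left(N,u \right)} = 38 + \frac{u}{22}$ ($g{\left(N,u \right)} = \frac{1}{2 \cdot 11} u + 38 = \frac{1}{2} \cdot \frac{1}{11} u + 38 = \frac{u}{22} + 38 = 38 + \frac{u}{22}$)
$\sqrt{g{\left(97,k \right)} + 28915} = \sqrt{\left(38 + \frac{1}{22} \left(-56\right)\right) + 28915} = \sqrt{\left(38 - \frac{28}{11}\right) + 28915} = \sqrt{\frac{390}{11} + 28915} = \sqrt{\frac{318455}{11}} = \frac{\sqrt{3503005}}{11}$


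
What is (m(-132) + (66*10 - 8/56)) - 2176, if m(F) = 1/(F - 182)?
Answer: -3332489/2198 ≈ -1516.1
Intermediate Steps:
m(F) = 1/(-182 + F)
(m(-132) + (66*10 - 8/56)) - 2176 = (1/(-182 - 132) + (66*10 - 8/56)) - 2176 = (1/(-314) + (660 - 8*1/56)) - 2176 = (-1/314 + (660 - ⅐)) - 2176 = (-1/314 + 4619/7) - 2176 = 1450359/2198 - 2176 = -3332489/2198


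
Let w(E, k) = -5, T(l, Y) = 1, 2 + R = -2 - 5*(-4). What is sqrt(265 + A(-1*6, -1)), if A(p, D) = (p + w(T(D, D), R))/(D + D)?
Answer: sqrt(1082)/2 ≈ 16.447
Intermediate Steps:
R = 16 (R = -2 + (-2 - 5*(-4)) = -2 + (-2 + 20) = -2 + 18 = 16)
A(p, D) = (-5 + p)/(2*D) (A(p, D) = (p - 5)/(D + D) = (-5 + p)/((2*D)) = (-5 + p)*(1/(2*D)) = (-5 + p)/(2*D))
sqrt(265 + A(-1*6, -1)) = sqrt(265 + (1/2)*(-5 - 1*6)/(-1)) = sqrt(265 + (1/2)*(-1)*(-5 - 6)) = sqrt(265 + (1/2)*(-1)*(-11)) = sqrt(265 + 11/2) = sqrt(541/2) = sqrt(1082)/2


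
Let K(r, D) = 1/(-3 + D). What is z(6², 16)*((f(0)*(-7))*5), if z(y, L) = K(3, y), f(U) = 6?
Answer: -70/11 ≈ -6.3636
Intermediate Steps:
z(y, L) = 1/(-3 + y)
z(6², 16)*((f(0)*(-7))*5) = ((6*(-7))*5)/(-3 + 6²) = (-42*5)/(-3 + 36) = -210/33 = (1/33)*(-210) = -70/11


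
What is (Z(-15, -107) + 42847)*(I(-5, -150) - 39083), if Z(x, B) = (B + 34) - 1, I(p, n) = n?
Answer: -1678113109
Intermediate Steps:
Z(x, B) = 33 + B (Z(x, B) = (34 + B) - 1 = 33 + B)
(Z(-15, -107) + 42847)*(I(-5, -150) - 39083) = ((33 - 107) + 42847)*(-150 - 39083) = (-74 + 42847)*(-39233) = 42773*(-39233) = -1678113109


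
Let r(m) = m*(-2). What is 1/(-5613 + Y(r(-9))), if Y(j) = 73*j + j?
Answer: -1/4281 ≈ -0.00023359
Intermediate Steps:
r(m) = -2*m
Y(j) = 74*j
1/(-5613 + Y(r(-9))) = 1/(-5613 + 74*(-2*(-9))) = 1/(-5613 + 74*18) = 1/(-5613 + 1332) = 1/(-4281) = -1/4281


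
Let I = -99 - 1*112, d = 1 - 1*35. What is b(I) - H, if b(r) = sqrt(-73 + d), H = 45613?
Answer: -45613 + I*sqrt(107) ≈ -45613.0 + 10.344*I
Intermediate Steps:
d = -34 (d = 1 - 35 = -34)
I = -211 (I = -99 - 112 = -211)
b(r) = I*sqrt(107) (b(r) = sqrt(-73 - 34) = sqrt(-107) = I*sqrt(107))
b(I) - H = I*sqrt(107) - 1*45613 = I*sqrt(107) - 45613 = -45613 + I*sqrt(107)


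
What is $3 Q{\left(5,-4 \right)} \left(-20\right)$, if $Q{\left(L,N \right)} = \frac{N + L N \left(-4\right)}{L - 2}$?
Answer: $-1520$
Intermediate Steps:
$Q{\left(L,N \right)} = \frac{N - 4 L N}{-2 + L}$
$3 Q{\left(5,-4 \right)} \left(-20\right) = 3 \left(- \frac{4 \left(1 - 20\right)}{-2 + 5}\right) \left(-20\right) = 3 \left(- \frac{4 \left(1 - 20\right)}{3}\right) \left(-20\right) = 3 \left(\left(-4\right) \frac{1}{3} \left(-19\right)\right) \left(-20\right) = 3 \cdot \frac{76}{3} \left(-20\right) = 76 \left(-20\right) = -1520$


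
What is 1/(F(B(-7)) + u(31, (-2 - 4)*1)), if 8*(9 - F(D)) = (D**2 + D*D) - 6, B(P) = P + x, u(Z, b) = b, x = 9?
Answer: 4/11 ≈ 0.36364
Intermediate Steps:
B(P) = 9 + P (B(P) = P + 9 = 9 + P)
F(D) = 39/4 - D**2/4 (F(D) = 9 - ((D**2 + D*D) - 6)/8 = 9 - ((D**2 + D**2) - 6)/8 = 9 - (2*D**2 - 6)/8 = 9 - (-6 + 2*D**2)/8 = 9 + (3/4 - D**2/4) = 39/4 - D**2/4)
1/(F(B(-7)) + u(31, (-2 - 4)*1)) = 1/((39/4 - (9 - 7)**2/4) + (-2 - 4)*1) = 1/((39/4 - 1/4*2**2) - 6*1) = 1/((39/4 - 1/4*4) - 6) = 1/((39/4 - 1) - 6) = 1/(35/4 - 6) = 1/(11/4) = 4/11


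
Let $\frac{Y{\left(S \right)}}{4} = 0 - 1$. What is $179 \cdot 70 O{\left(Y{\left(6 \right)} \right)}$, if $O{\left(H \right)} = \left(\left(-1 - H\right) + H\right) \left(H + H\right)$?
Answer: $100240$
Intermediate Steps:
$Y{\left(S \right)} = -4$ ($Y{\left(S \right)} = 4 \left(0 - 1\right) = 4 \left(-1\right) = -4$)
$O{\left(H \right)} = - 2 H$
$179 \cdot 70 O{\left(Y{\left(6 \right)} \right)} = 179 \cdot 70 \left(\left(-2\right) \left(-4\right)\right) = 12530 \cdot 8 = 100240$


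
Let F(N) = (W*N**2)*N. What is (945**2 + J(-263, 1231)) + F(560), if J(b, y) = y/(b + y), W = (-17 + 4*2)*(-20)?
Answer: 30600196289431/968 ≈ 3.1612e+10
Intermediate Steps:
W = 180 (W = (-17 + 8)*(-20) = -9*(-20) = 180)
F(N) = 180*N**3 (F(N) = (180*N**2)*N = 180*N**3)
(945**2 + J(-263, 1231)) + F(560) = (945**2 + 1231/(-263 + 1231)) + 180*560**3 = (893025 + 1231/968) + 180*175616000 = (893025 + 1231*(1/968)) + 31610880000 = (893025 + 1231/968) + 31610880000 = 864449431/968 + 31610880000 = 30600196289431/968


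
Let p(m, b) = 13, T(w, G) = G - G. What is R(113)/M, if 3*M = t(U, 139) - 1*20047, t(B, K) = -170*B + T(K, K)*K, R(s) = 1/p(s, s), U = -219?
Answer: 3/223379 ≈ 1.3430e-5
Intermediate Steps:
T(w, G) = 0
R(s) = 1/13
t(B, K) = -170*B (t(B, K) = -170*B + 0*K = -170*B + 0 = -170*B)
M = 17183/3 (M = (-170*(-219) - 1*20047)/3 = (37230 - 20047)/3 = (⅓)*17183 = 17183/3 ≈ 5727.7)
R(113)/M = 1/(13*(17183/3)) = (1/13)*(3/17183) = 3/223379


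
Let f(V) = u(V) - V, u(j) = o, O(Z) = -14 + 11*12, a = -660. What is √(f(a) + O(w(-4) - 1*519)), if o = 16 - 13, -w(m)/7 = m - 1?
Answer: √781 ≈ 27.946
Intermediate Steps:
w(m) = 7 - 7*m (w(m) = -7*(m - 1) = -7*(-1 + m) = 7 - 7*m)
o = 3
O(Z) = 118 (O(Z) = -14 + 132 = 118)
u(j) = 3
f(V) = 3 - V
√(f(a) + O(w(-4) - 1*519)) = √((3 - 1*(-660)) + 118) = √((3 + 660) + 118) = √(663 + 118) = √781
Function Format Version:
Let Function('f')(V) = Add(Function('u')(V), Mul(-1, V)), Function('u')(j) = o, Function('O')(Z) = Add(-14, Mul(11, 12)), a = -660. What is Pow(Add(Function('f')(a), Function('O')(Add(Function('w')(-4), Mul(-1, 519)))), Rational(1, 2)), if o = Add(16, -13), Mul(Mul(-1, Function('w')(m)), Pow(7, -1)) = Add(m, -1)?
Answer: Pow(781, Rational(1, 2)) ≈ 27.946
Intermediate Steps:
Function('w')(m) = Add(7, Mul(-7, m)) (Function('w')(m) = Mul(-7, Add(m, -1)) = Mul(-7, Add(-1, m)) = Add(7, Mul(-7, m)))
o = 3
Function('O')(Z) = 118 (Function('O')(Z) = Add(-14, 132) = 118)
Function('u')(j) = 3
Function('f')(V) = Add(3, Mul(-1, V))
Pow(Add(Function('f')(a), Function('O')(Add(Function('w')(-4), Mul(-1, 519)))), Rational(1, 2)) = Pow(Add(Add(3, Mul(-1, -660)), 118), Rational(1, 2)) = Pow(Add(Add(3, 660), 118), Rational(1, 2)) = Pow(Add(663, 118), Rational(1, 2)) = Pow(781, Rational(1, 2))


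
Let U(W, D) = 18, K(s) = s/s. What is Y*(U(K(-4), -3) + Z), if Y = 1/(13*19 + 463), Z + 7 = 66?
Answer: 77/710 ≈ 0.10845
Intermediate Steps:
Z = 59 (Z = -7 + 66 = 59)
K(s) = 1
Y = 1/710 (Y = 1/(247 + 463) = 1/710 ≈ 0.0014085)
Y*(U(K(-4), -3) + Z) = (18 + 59)/710 = (1/710)*77 = 77/710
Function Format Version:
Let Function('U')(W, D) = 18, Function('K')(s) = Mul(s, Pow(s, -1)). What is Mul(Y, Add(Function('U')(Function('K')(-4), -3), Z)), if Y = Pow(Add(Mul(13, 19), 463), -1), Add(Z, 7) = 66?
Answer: Rational(77, 710) ≈ 0.10845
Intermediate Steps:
Z = 59 (Z = Add(-7, 66) = 59)
Function('K')(s) = 1
Y = Rational(1, 710) (Y = Pow(Add(247, 463), -1) = Pow(710, -1) = Rational(1, 710) ≈ 0.0014085)
Mul(Y, Add(Function('U')(Function('K')(-4), -3), Z)) = Mul(Rational(1, 710), Add(18, 59)) = Mul(Rational(1, 710), 77) = Rational(77, 710)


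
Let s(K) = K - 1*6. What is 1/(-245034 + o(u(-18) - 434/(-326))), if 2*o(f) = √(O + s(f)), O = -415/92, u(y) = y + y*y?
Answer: -14698119456/3601538998330385 - 4*√16687245131/3601538998330385 ≈ -4.0812e-6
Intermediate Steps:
s(K) = -6 + K (s(K) = K - 6 = -6 + K)
u(y) = y + y²
O = -415/92 (O = -415*1/92 = -415/92 ≈ -4.5109)
o(f) = √(-967/92 + f)/2 (o(f) = √(-415/92 + (-6 + f))/2 = √(-967/92 + f)/2)
1/(-245034 + o(u(-18) - 434/(-326))) = 1/(-245034 + √(-22241 + 2116*(-18*(1 - 18) - 434/(-326)))/92) = 1/(-245034 + √(-22241 + 2116*(-18*(-17) - 434*(-1)/326))/92) = 1/(-245034 + √(-22241 + 2116*(306 - 1*(-217/163)))/92) = 1/(-245034 + √(-22241 + 2116*(306 + 217/163))/92) = 1/(-245034 + √(-22241 + 2116*(50095/163))/92) = 1/(-245034 + √(-22241 + 106001020/163)/92) = 1/(-245034 + √(102375737/163)/92) = 1/(-245034 + (√16687245131/163)/92) = 1/(-245034 + √16687245131/14996)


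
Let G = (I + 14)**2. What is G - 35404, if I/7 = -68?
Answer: 178040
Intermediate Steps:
I = -476 (I = 7*(-68) = -476)
G = 213444 (G = (-476 + 14)**2 = (-462)**2 = 213444)
G - 35404 = 213444 - 35404 = 178040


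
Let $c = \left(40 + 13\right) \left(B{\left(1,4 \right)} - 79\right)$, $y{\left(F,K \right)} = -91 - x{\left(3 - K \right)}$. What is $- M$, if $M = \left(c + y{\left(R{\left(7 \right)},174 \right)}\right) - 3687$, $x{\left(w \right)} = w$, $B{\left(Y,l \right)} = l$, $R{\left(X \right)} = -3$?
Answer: $7582$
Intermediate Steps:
$y{\left(F,K \right)} = -94 + K$ ($y{\left(F,K \right)} = -91 - \left(3 - K\right) = -91 + \left(-3 + K\right) = -94 + K$)
$c = -3975$ ($c = \left(40 + 13\right) \left(4 - 79\right) = 53 \left(-75\right) = -3975$)
$M = -7582$ ($M = \left(-3975 + \left(-94 + 174\right)\right) - 3687 = \left(-3975 + 80\right) - 3687 = -3895 - 3687 = -7582$)
$- M = \left(-1\right) \left(-7582\right) = 7582$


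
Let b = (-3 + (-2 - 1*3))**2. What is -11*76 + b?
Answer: -772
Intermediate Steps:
b = 64 (b = (-3 + (-2 - 3))**2 = (-3 - 5)**2 = (-8)**2 = 64)
-11*76 + b = -11*76 + 64 = -836 + 64 = -772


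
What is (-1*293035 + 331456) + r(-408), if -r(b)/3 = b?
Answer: 39645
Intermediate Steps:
r(b) = -3*b
(-1*293035 + 331456) + r(-408) = (-1*293035 + 331456) - 3*(-408) = (-293035 + 331456) + 1224 = 38421 + 1224 = 39645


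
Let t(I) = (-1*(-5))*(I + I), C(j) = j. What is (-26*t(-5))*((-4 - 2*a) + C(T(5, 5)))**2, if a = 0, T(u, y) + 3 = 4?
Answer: 11700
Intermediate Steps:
T(u, y) = 1 (T(u, y) = -3 + 4 = 1)
t(I) = 10*I (t(I) = 5*(2*I) = 10*I)
(-26*t(-5))*((-4 - 2*a) + C(T(5, 5)))**2 = (-260*(-5))*((-4 - 2*0) + 1)**2 = (-26*(-50))*((-4 + 0) + 1)**2 = 1300*(-4 + 1)**2 = 1300*(-3)**2 = 1300*9 = 11700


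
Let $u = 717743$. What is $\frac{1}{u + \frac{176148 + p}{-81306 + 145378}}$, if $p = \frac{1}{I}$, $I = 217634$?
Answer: $\frac{13944245648}{10008423039926297} \approx 1.3933 \cdot 10^{-6}$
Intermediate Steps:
$p = \frac{1}{217634} \approx 4.5949 \cdot 10^{-6}$
$\frac{1}{u + \frac{176148 + p}{-81306 + 145378}} = \frac{1}{717743 + \frac{176148 + \frac{1}{217634}}{-81306 + 145378}} = \frac{1}{717743 + \frac{38335793833}{217634 \cdot 64072}} = \frac{1}{717743 + \frac{38335793833}{217634} \cdot \frac{1}{64072}} = \frac{1}{717743 + \frac{38335793833}{13944245648}} = \frac{1}{\frac{10008423039926297}{13944245648}} = \frac{13944245648}{10008423039926297}$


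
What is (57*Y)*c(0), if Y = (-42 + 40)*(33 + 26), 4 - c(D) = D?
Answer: -26904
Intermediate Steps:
c(D) = 4 - D
Y = -118 (Y = -2*59 = -118)
(57*Y)*c(0) = (57*(-118))*(4 - 1*0) = -6726*(4 + 0) = -6726*4 = -26904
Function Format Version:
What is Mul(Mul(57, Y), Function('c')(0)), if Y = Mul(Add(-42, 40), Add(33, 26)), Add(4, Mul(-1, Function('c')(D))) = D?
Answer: -26904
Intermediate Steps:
Function('c')(D) = Add(4, Mul(-1, D))
Y = -118 (Y = Mul(-2, 59) = -118)
Mul(Mul(57, Y), Function('c')(0)) = Mul(Mul(57, -118), Add(4, Mul(-1, 0))) = Mul(-6726, Add(4, 0)) = Mul(-6726, 4) = -26904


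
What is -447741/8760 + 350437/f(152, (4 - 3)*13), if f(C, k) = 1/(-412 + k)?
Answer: -408287289207/2920 ≈ -1.3982e+8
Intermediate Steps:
-447741/8760 + 350437/f(152, (4 - 3)*13) = -447741/8760 + 350437/(1/(-412 + (4 - 3)*13)) = -447741*1/8760 + 350437/(1/(-412 + 1*13)) = -149247/2920 + 350437/(1/(-412 + 13)) = -149247/2920 + 350437/(1/(-399)) = -149247/2920 + 350437/(-1/399) = -149247/2920 + 350437*(-399) = -149247/2920 - 139824363 = -408287289207/2920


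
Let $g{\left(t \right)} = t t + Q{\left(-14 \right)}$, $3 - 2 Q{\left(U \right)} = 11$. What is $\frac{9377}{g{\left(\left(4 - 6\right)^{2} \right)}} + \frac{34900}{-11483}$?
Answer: $\frac{107257291}{137796} \approx 778.38$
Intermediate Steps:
$Q{\left(U \right)} = -4$ ($Q{\left(U \right)} = \frac{3}{2} - \frac{11}{2} = -4$)
$g{\left(t \right)} = -4 + t^{2}$ ($g{\left(t \right)} = t t - 4 = t^{2} - 4 = -4 + t^{2}$)
$\frac{9377}{g{\left(\left(4 - 6\right)^{2} \right)}} + \frac{34900}{-11483} = \frac{9377}{-4 + \left(\left(4 - 6\right)^{2}\right)^{2}} + \frac{34900}{-11483} = \frac{9377}{-4 + \left(\left(-2\right)^{2}\right)^{2}} + 34900 \left(- \frac{1}{11483}\right) = \frac{9377}{-4 + 4^{2}} - \frac{34900}{11483} = \frac{9377}{-4 + 16} - \frac{34900}{11483} = \frac{9377}{12} - \frac{34900}{11483} = \frac{107257291}{137796}$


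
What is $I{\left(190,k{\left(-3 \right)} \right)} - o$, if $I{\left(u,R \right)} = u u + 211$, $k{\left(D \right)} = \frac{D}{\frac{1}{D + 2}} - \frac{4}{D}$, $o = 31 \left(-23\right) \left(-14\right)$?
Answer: $26329$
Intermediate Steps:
$o = 9982$ ($o = \left(-713\right) \left(-14\right) = 9982$)
$k{\left(D \right)} = - \frac{4}{D} + D \left(2 + D\right)$ ($k{\left(D \right)} = \frac{D}{\frac{1}{2 + D}} - \frac{4}{D} = D \left(2 + D\right) - \frac{4}{D} = - \frac{4}{D} + D \left(2 + D\right)$)
$I{\left(u,R \right)} = 211 + u^{2}$ ($I{\left(u,R \right)} = u^{2} + 211 = 211 + u^{2}$)
$I{\left(190,k{\left(-3 \right)} \right)} - o = \left(211 + 190^{2}\right) - 9982 = \left(211 + 36100\right) - 9982 = 36311 - 9982 = 26329$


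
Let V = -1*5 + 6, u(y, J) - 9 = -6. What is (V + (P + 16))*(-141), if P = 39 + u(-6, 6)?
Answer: -8319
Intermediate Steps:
u(y, J) = 3 (u(y, J) = 9 - 6 = 3)
P = 42 (P = 39 + 3 = 42)
V = 1 (V = -5 + 6 = 1)
(V + (P + 16))*(-141) = (1 + (42 + 16))*(-141) = (1 + 58)*(-141) = 59*(-141) = -8319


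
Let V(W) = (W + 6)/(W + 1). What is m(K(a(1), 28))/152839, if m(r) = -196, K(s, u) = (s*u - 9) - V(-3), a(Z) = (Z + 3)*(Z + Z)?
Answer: -196/152839 ≈ -0.0012824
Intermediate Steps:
a(Z) = 2*Z*(3 + Z) (a(Z) = (3 + Z)*(2*Z) = 2*Z*(3 + Z))
V(W) = (6 + W)/(1 + W)
K(s, u) = -15/2 + s*u (K(s, u) = (s*u - 9) - (6 - 3)/(1 - 3) = (-9 + s*u) - 3/(-2) = (-9 + s*u) - (-1)*3/2 = (-9 + s*u) - 1*(-3/2) = (-9 + s*u) + 3/2 = -15/2 + s*u)
m(K(a(1), 28))/152839 = -196/152839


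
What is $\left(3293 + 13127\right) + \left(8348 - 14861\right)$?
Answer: $9907$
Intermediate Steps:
$\left(3293 + 13127\right) + \left(8348 - 14861\right) = 16420 + \left(8348 - 14861\right) = 16420 - 6513 = 9907$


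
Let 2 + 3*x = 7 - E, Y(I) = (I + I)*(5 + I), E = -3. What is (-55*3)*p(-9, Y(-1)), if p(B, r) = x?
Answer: -440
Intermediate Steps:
Y(I) = 2*I*(5 + I) (Y(I) = (2*I)*(5 + I) = 2*I*(5 + I))
x = 8/3 (x = -⅔ + (7 - 1*(-3))/3 = -⅔ + (7 + 3)/3 = -⅔ + (⅓)*10 = -⅔ + 10/3 = 8/3 ≈ 2.6667)
p(B, r) = 8/3
(-55*3)*p(-9, Y(-1)) = -55*3*(8/3) = -165*8/3 = -440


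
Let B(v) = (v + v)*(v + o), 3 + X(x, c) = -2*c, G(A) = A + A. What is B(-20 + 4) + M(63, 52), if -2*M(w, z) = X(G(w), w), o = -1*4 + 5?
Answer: 1089/2 ≈ 544.50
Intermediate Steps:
G(A) = 2*A
X(x, c) = -3 - 2*c
o = 1 (o = -4 + 5 = 1)
B(v) = 2*v*(1 + v) (B(v) = (v + v)*(v + 1) = (2*v)*(1 + v) = 2*v*(1 + v))
M(w, z) = 3/2 + w (M(w, z) = -(-3 - 2*w)/2 = 3/2 + w)
B(-20 + 4) + M(63, 52) = 2*(-20 + 4)*(1 + (-20 + 4)) + (3/2 + 63) = 2*(-16)*(1 - 16) + 129/2 = 2*(-16)*(-15) + 129/2 = 480 + 129/2 = 1089/2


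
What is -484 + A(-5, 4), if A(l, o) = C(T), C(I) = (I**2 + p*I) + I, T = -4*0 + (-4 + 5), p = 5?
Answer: -477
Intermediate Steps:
T = 1 (T = 0 + 1 = 1)
C(I) = I**2 + 6*I (C(I) = (I**2 + 5*I) + I = I**2 + 6*I)
A(l, o) = 7 (A(l, o) = 1*(6 + 1) = 1*7 = 7)
-484 + A(-5, 4) = -484 + 7 = -477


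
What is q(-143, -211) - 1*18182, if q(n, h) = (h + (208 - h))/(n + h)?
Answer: -3218318/177 ≈ -18183.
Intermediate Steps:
q(n, h) = 208/(h + n)
q(-143, -211) - 1*18182 = 208/(-211 - 143) - 1*18182 = 208/(-354) - 18182 = 208*(-1/354) - 18182 = -104/177 - 18182 = -3218318/177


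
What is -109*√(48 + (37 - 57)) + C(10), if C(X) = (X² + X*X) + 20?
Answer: 220 - 218*√7 ≈ -356.77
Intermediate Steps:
C(X) = 20 + 2*X² (C(X) = (X² + X²) + 20 = 2*X² + 20 = 20 + 2*X²)
-109*√(48 + (37 - 57)) + C(10) = -109*√(48 + (37 - 57)) + (20 + 2*10²) = -109*√(48 - 20) + (20 + 2*100) = -218*√7 + (20 + 200) = -218*√7 + 220 = 220 - 218*√7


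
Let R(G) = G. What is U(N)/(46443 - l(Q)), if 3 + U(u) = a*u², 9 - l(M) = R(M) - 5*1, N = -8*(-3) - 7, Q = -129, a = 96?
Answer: 27741/46300 ≈ 0.59916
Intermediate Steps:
N = 17 (N = 24 - 7 = 17)
l(M) = 14 - M (l(M) = 9 - (M - 5*1) = 9 - (M - 5) = 9 - (-5 + M) = 9 + (5 - M) = 14 - M)
U(u) = -3 + 96*u²
U(N)/(46443 - l(Q)) = (-3 + 96*17²)/(46443 - (14 - 1*(-129))) = (-3 + 96*289)/(46443 - (14 + 129)) = (-3 + 27744)/(46443 - 1*143) = 27741/(46443 - 143) = 27741/46300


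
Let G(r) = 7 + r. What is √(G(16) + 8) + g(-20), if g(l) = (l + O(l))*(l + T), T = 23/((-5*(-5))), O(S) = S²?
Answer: -36252/5 + √31 ≈ -7244.8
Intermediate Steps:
T = 23/25 ≈ 0.92000
g(l) = (23/25 + l)*(l + l²) (g(l) = (l + l²)*(l + 23/25) = (l + l²)*(23/25 + l) = (23/25 + l)*(l + l²))
√(G(16) + 8) + g(-20) = √((7 + 16) + 8) + (1/25)*(-20)*(23 + 25*(-20)² + 48*(-20)) = √(23 + 8) + (1/25)*(-20)*(23 + 25*400 - 960) = √31 + (1/25)*(-20)*(23 + 10000 - 960) = √31 + (1/25)*(-20)*9063 = √31 - 36252/5 = -36252/5 + √31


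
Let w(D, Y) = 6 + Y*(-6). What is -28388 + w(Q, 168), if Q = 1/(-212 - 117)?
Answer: -29390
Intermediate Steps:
Q = -1/329 (Q = 1/(-329) = -1/329 ≈ -0.0030395)
w(D, Y) = 6 - 6*Y
-28388 + w(Q, 168) = -28388 + (6 - 6*168) = -28388 + (6 - 1008) = -28388 - 1002 = -29390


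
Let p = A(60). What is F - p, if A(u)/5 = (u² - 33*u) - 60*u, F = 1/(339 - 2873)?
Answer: 25086599/2534 ≈ 9900.0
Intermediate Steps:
F = -1/2534 (F = 1/(-2534) = -1/2534 ≈ -0.00039463)
A(u) = -465*u + 5*u² (A(u) = 5*((u² - 33*u) - 60*u) = 5*(u² - 93*u) = -465*u + 5*u²)
p = -9900 (p = 5*60*(-93 + 60) = 5*60*(-33) = -9900)
F - p = -1/2534 - 1*(-9900) = -1/2534 + 9900 = 25086599/2534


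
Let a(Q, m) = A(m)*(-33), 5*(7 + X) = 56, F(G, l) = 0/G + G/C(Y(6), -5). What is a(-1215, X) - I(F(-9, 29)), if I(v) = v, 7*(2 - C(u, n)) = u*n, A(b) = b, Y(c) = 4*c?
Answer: -92547/670 ≈ -138.13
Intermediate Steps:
C(u, n) = 2 - n*u/7 (C(u, n) = 2 - u*n/7 = 2 - n*u/7)
F(G, l) = 7*G/134 (F(G, l) = 0/G + G/(2 - 1/7*(-5)*4*6) = 0 + G/(2 - 1/7*(-5)*24) = 0 + G/(2 + 120/7) = 0 + G/(134/7) = 0 + G*(7/134) = 0 + 7*G/134 = 7*G/134)
X = 21/5 (X = -7 + (1/5)*56 = -7 + 56/5 = 21/5 ≈ 4.2000)
a(Q, m) = -33*m (a(Q, m) = m*(-33) = -33*m)
a(-1215, X) - I(F(-9, 29)) = -33*21/5 - 7*(-9)/134 = -693/5 - 1*(-63/134) = -693/5 + 63/134 = -92547/670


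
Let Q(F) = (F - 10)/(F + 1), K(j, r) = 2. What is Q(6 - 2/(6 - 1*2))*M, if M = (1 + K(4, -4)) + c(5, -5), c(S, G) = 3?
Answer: -54/13 ≈ -4.1538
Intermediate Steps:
Q(F) = (-10 + F)/(1 + F)
M = 6 (M = (1 + 2) + 3 = 3 + 3 = 6)
Q(6 - 2/(6 - 1*2))*M = ((-10 + (6 - 2/(6 - 1*2)))/(1 + (6 - 2/(6 - 1*2))))*6 = ((-10 + (6 - 2/(6 - 2)))/(1 + (6 - 2/(6 - 2))))*6 = ((-10 + (6 - 2/4))/(1 + (6 - 2/4)))*6 = ((-10 + (6 - 1*1/2))/(1 + (6 - 1*1/2)))*6 = ((-10 + (6 - 1/2))/(1 + (6 - 1/2)))*6 = ((-10 + 11/2)/(1 + 11/2))*6 = (-9/2/(13/2))*6 = ((2/13)*(-9/2))*6 = -9/13*6 = -54/13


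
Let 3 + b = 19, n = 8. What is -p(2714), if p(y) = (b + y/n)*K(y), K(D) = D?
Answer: -1928297/2 ≈ -9.6415e+5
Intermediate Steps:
b = 16 (b = -3 + 19 = 16)
p(y) = y*(16 + y/8) (p(y) = (16 + y/8)*y = y*(16 + y/8))
-p(2714) = -2714*(128 + 2714)/8 = -2714*2842/8 = -1*1928297/2 = -1928297/2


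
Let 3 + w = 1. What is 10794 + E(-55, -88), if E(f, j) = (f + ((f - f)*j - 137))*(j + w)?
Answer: 28074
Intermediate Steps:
w = -2 (w = -3 + 1 = -2)
E(f, j) = (-137 + f)*(-2 + j) (E(f, j) = (f + ((f - f)*j - 137))*(j - 2) = (f + (0*j - 137))*(-2 + j) = (f + (0 - 137))*(-2 + j) = (f - 137)*(-2 + j) = (-137 + f)*(-2 + j))
10794 + E(-55, -88) = 10794 + (274 - 137*(-88) - 2*(-55) - 55*(-88)) = 10794 + (274 + 12056 + 110 + 4840) = 10794 + 17280 = 28074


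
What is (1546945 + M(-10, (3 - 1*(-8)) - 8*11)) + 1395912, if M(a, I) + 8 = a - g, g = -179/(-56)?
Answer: 164798805/56 ≈ 2.9428e+6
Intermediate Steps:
g = 179/56 (g = -179*(-1/56) = 179/56 ≈ 3.1964)
M(a, I) = -627/56 + a (M(a, I) = -8 + (a - 1*179/56) = -8 + (a - 179/56) = -8 + (-179/56 + a) = -627/56 + a)
(1546945 + M(-10, (3 - 1*(-8)) - 8*11)) + 1395912 = (1546945 + (-627/56 - 10)) + 1395912 = (1546945 - 1187/56) + 1395912 = 86627733/56 + 1395912 = 164798805/56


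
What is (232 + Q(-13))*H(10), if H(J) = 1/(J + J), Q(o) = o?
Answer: 219/20 ≈ 10.950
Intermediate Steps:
H(J) = 1/(2*J)
(232 + Q(-13))*H(10) = (232 - 13)*((½)/10) = 219*((½)*(⅒)) = 219*(1/20) = 219/20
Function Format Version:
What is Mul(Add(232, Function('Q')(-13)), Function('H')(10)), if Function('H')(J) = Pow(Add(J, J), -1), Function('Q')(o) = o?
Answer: Rational(219, 20) ≈ 10.950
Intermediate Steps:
Function('H')(J) = Mul(Rational(1, 2), Pow(J, -1)) (Function('H')(J) = Pow(Mul(2, J), -1) = Mul(Rational(1, 2), Pow(J, -1)))
Mul(Add(232, Function('Q')(-13)), Function('H')(10)) = Mul(Add(232, -13), Mul(Rational(1, 2), Pow(10, -1))) = Mul(219, Mul(Rational(1, 2), Rational(1, 10))) = Mul(219, Rational(1, 20)) = Rational(219, 20)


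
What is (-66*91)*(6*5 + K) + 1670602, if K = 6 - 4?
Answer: 1478410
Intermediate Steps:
K = 2
(-66*91)*(6*5 + K) + 1670602 = (-66*91)*(6*5 + 2) + 1670602 = -6006*(30 + 2) + 1670602 = -6006*32 + 1670602 = -192192 + 1670602 = 1478410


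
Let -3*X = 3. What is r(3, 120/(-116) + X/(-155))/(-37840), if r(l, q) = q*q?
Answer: -21353641/764558146000 ≈ -2.7929e-5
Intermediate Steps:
X = -1 (X = -⅓*3 = -1)
r(l, q) = q²
r(3, 120/(-116) + X/(-155))/(-37840) = (120/(-116) - 1/(-155))²/(-37840) = (120*(-1/116) - 1*(-1/155))²*(-1/37840) = (-30/29 + 1/155)²*(-1/37840) = (-4621/4495)²*(-1/37840) = (21353641/20205025)*(-1/37840) = -21353641/764558146000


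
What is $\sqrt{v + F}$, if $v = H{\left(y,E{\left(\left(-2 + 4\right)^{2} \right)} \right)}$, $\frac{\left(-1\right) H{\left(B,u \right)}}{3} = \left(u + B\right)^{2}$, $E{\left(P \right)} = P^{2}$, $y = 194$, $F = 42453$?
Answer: $3 i \sqrt{9983} \approx 299.75 i$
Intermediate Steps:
$H{\left(B,u \right)} = - 3 \left(B + u\right)^{2}$ ($H{\left(B,u \right)} = - 3 \left(u + B\right)^{2} = - 3 \left(B + u\right)^{2}$)
$v = -132300$ ($v = - 3 \left(194 + \left(\left(-2 + 4\right)^{2}\right)^{2}\right)^{2} = - 3 \left(194 + \left(2^{2}\right)^{2}\right)^{2} = - 3 \left(194 + 4^{2}\right)^{2} = - 3 \left(194 + 16\right)^{2} = - 3 \cdot 210^{2} = \left(-3\right) 44100 = -132300$)
$\sqrt{v + F} = \sqrt{-132300 + 42453} = \sqrt{-89847} = 3 i \sqrt{9983}$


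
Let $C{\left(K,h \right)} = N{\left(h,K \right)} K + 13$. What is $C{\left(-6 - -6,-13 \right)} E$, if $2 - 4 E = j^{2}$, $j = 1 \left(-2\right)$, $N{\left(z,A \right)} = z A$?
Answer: $- \frac{13}{2} \approx -6.5$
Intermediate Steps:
$N{\left(z,A \right)} = A z$
$j = -2$
$C{\left(K,h \right)} = 13 + h K^{2}$ ($C{\left(K,h \right)} = K h K + 13 = h K^{2} + 13 = 13 + h K^{2}$)
$E = - \frac{1}{2}$ ($E = \frac{1}{2} - \frac{\left(-2\right)^{2}}{4} = \frac{1}{2} - 1 = - \frac{1}{2} \approx -0.5$)
$C{\left(-6 - -6,-13 \right)} E = \left(13 - 13 \left(-6 - -6\right)^{2}\right) \left(- \frac{1}{2}\right) = \left(13 - 13 \left(-6 + 6\right)^{2}\right) \left(- \frac{1}{2}\right) = \left(13 - 13 \cdot 0^{2}\right) \left(- \frac{1}{2}\right) = \left(13 - 0\right) \left(- \frac{1}{2}\right) = \left(13 + 0\right) \left(- \frac{1}{2}\right) = 13 \left(- \frac{1}{2}\right) = - \frac{13}{2}$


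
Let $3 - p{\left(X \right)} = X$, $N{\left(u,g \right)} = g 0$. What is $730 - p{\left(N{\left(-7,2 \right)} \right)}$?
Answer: $727$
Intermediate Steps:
$N{\left(u,g \right)} = 0$
$p{\left(X \right)} = 3 - X$
$730 - p{\left(N{\left(-7,2 \right)} \right)} = 730 - \left(3 - 0\right) = 730 - \left(3 + 0\right) = 730 - 3 = 727$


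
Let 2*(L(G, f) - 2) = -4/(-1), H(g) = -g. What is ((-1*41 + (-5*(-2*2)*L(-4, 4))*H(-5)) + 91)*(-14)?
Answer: -6300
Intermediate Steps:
L(G, f) = 4 (L(G, f) = 2 + (-4/(-1))/2 = 2 + (-4*(-1))/2 = 2 + (½)*4 = 2 + 2 = 4)
((-1*41 + (-5*(-2*2)*L(-4, 4))*H(-5)) + 91)*(-14) = ((-1*41 + (-5*(-2*2)*4)*(-1*(-5))) + 91)*(-14) = ((-41 - (-20)*4*5) + 91)*(-14) = ((-41 - 5*(-16)*5) + 91)*(-14) = ((-41 + 80*5) + 91)*(-14) = ((-41 + 400) + 91)*(-14) = (359 + 91)*(-14) = 450*(-14) = -6300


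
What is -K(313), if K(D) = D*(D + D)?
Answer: -195938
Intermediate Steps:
K(D) = 2*D**2 (K(D) = D*(2*D) = 2*D**2)
-K(313) = -2*313**2 = -2*97969 = -1*195938 = -195938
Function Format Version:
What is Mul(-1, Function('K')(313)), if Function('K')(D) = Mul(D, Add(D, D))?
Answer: -195938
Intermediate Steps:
Function('K')(D) = Mul(2, Pow(D, 2)) (Function('K')(D) = Mul(D, Mul(2, D)) = Mul(2, Pow(D, 2)))
Mul(-1, Function('K')(313)) = Mul(-1, Mul(2, Pow(313, 2))) = Mul(-1, Mul(2, 97969)) = Mul(-1, 195938) = -195938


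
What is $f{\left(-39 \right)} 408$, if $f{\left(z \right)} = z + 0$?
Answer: $-15912$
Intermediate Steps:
$f{\left(z \right)} = z$
$f{\left(-39 \right)} 408 = \left(-39\right) 408 = -15912$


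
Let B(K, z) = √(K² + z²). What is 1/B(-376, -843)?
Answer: √34081/170405 ≈ 0.0010834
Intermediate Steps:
1/B(-376, -843) = 1/(√((-376)² + (-843)²)) = 1/(√(141376 + 710649)) = 1/(√852025) = 1/(5*√34081) = √34081/170405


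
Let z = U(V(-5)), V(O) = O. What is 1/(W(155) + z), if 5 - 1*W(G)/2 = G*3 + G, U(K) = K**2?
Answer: -1/1205 ≈ -0.00082988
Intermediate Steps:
z = 25 (z = (-5)**2 = 25)
W(G) = 10 - 8*G (W(G) = 10 - 2*(G*3 + G) = 10 - 2*(3*G + G) = 10 - 8*G)
1/(W(155) + z) = 1/((10 - 8*155) + 25) = 1/((10 - 1240) + 25) = 1/(-1230 + 25) = 1/(-1205) = -1/1205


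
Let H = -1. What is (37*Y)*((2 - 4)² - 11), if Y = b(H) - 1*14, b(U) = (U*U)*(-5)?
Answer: 4921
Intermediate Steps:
b(U) = -5*U² (b(U) = U²*(-5) = -5*U²)
Y = -19 (Y = -5*(-1)² - 1*14 = -5*1 - 14 = -5 - 14 = -19)
(37*Y)*((2 - 4)² - 11) = (37*(-19))*((2 - 4)² - 11) = -703*((-2)² - 11) = -703*(4 - 11) = -703*(-7) = 4921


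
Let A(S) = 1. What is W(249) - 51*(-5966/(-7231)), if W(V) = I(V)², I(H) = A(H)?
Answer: -297035/7231 ≈ -41.078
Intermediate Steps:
I(H) = 1
W(V) = 1 (W(V) = 1² = 1)
W(249) - 51*(-5966/(-7231)) = 1 - 51*(-5966/(-7231)) = 1 - 51*(-5966*(-1/7231)) = 1 - 51*5966/7231 = 1 - 1*304266/7231 = 1 - 304266/7231 = -297035/7231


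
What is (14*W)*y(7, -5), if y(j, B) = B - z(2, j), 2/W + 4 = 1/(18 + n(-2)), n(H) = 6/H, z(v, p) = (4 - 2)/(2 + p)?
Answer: 6580/177 ≈ 37.175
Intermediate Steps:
z(v, p) = 2/(2 + p)
W = -30/59 (W = 2/(-4 + 1/(18 + 6/(-2))) = 2/(-4 + 1/(18 + 6*(-½))) = 2/(-4 + 1/(18 - 3)) = 2/(-4 + 1/15) = 2/(-59/15) = 2*(-15/59) = -30/59 ≈ -0.50847)
y(j, B) = B - 2/(2 + j)
(14*W)*y(7, -5) = (14*(-30/59))*((-2 - 5*(2 + 7))/(2 + 7)) = -420*(-2 - 5*9)/(59*9) = -140*(-2 - 45)/177 = -140*(-47)/177 = -420/59*(-47/9) = 6580/177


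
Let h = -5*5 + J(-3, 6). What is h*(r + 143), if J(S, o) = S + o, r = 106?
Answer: -5478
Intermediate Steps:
h = -22 (h = -5*5 + (-3 + 6) = -25 + 3 = -22)
h*(r + 143) = -22*(106 + 143) = -22*249 = -5478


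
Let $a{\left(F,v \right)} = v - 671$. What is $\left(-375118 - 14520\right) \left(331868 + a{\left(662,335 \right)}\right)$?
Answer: $-129177465416$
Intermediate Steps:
$a{\left(F,v \right)} = -671 + v$
$\left(-375118 - 14520\right) \left(331868 + a{\left(662,335 \right)}\right) = \left(-375118 - 14520\right) \left(331868 + \left(-671 + 335\right)\right) = - 389638 \left(331868 - 336\right) = \left(-389638\right) 331532 = -129177465416$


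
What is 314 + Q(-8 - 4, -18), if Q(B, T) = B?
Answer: 302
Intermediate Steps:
314 + Q(-8 - 4, -18) = 314 + (-8 - 4) = 314 - 12 = 302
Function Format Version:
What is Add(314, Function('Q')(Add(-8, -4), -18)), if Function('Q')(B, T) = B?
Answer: 302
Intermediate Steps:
Add(314, Function('Q')(Add(-8, -4), -18)) = Add(314, Add(-8, -4)) = Add(314, -12) = 302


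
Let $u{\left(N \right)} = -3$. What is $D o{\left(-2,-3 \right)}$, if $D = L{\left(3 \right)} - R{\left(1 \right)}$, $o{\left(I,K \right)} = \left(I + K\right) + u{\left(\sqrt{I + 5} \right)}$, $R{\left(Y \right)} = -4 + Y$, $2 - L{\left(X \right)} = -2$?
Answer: $-56$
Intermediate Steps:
$L{\left(X \right)} = 4$ ($L{\left(X \right)} = 2 - -2 = 2 + 2 = 4$)
$o{\left(I,K \right)} = -3 + I + K$ ($o{\left(I,K \right)} = \left(I + K\right) - 3 = -3 + I + K$)
$D = 7$ ($D = 4 - \left(-4 + 1\right) = 4 - -3 = 4 + 3 = 7$)
$D o{\left(-2,-3 \right)} = 7 \left(-3 - 2 - 3\right) = 7 \left(-8\right) = -56$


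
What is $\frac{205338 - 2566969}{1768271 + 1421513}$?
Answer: $- \frac{2361631}{3189784} \approx -0.74037$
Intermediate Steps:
$\frac{205338 - 2566969}{1768271 + 1421513} = - \frac{2361631}{3189784}$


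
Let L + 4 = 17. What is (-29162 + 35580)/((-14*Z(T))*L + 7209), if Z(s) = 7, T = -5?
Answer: 6418/5935 ≈ 1.0814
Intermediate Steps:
L = 13 (L = -4 + 17 = 13)
(-29162 + 35580)/((-14*Z(T))*L + 7209) = (-29162 + 35580)/(-14*7*13 + 7209) = 6418/(-98*13 + 7209) = 6418/(-1274 + 7209) = 6418/5935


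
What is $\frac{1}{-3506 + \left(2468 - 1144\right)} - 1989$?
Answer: $- \frac{4339999}{2182} \approx -1989.0$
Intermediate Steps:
$\frac{1}{-3506 + \left(2468 - 1144\right)} - 1989 = \frac{1}{-3506 + 1324} - 1989 = \frac{1}{-2182} - 1989 = - \frac{1}{2182} - 1989 = - \frac{4339999}{2182}$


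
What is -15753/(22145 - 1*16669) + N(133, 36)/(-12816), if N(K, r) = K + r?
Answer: -50703973/17545104 ≈ -2.8899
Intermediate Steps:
-15753/(22145 - 1*16669) + N(133, 36)/(-12816) = -15753/(22145 - 1*16669) + (133 + 36)/(-12816) = -15753/(22145 - 16669) + 169*(-1/12816) = -15753/5476 - 169/12816 = -50703973/17545104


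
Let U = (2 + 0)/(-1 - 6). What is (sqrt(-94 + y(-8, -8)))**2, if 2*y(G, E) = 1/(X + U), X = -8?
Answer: -10911/116 ≈ -94.060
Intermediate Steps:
U = -2/7 (U = 2/(-7) = 2*(-1/7) = -2/7 ≈ -0.28571)
y(G, E) = -7/116 (y(G, E) = 1/(2*(-8 - 2/7)) = 1/(2*(-58/7)) = (1/2)*(-7/58) = -7/116)
(sqrt(-94 + y(-8, -8)))**2 = (sqrt(-94 - 7/116))**2 = (sqrt(-10911/116))**2 = (I*sqrt(316419)/58)**2 = -10911/116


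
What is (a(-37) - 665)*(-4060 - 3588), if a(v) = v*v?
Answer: -5384192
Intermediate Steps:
a(v) = v²
(a(-37) - 665)*(-4060 - 3588) = ((-37)² - 665)*(-4060 - 3588) = (1369 - 665)*(-7648) = 704*(-7648) = -5384192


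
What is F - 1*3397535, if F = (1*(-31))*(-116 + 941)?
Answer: -3423110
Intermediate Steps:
F = -25575 (F = -31*825 = -25575)
F - 1*3397535 = -25575 - 1*3397535 = -25575 - 3397535 = -3423110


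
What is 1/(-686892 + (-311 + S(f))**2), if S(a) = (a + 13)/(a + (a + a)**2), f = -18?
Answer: -1633284/963912876959 ≈ -1.6944e-6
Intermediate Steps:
S(a) = (13 + a)/(a + 4*a**2) (S(a) = (13 + a)/(a + (2*a)**2) = (13 + a)/(a + 4*a**2))
1/(-686892 + (-311 + S(f))**2) = 1/(-686892 + (-311 + (13 - 18)/((-18)*(1 + 4*(-18))))**2) = 1/(-686892 + (-311 - 1/18*(-5)/(1 - 72))**2) = 1/(-686892 + (-311 - 1/18*(-5)/(-71))**2) = 1/(-686892 + (-311 - 1/18*(-1/71)*(-5))**2) = 1/(-686892 + (-311 - 5/1278)**2) = 1/(-686892 + (-397463/1278)**2) = 1/(-686892 + 157976836369/1633284) = 1/(-963912876959/1633284) = -1633284/963912876959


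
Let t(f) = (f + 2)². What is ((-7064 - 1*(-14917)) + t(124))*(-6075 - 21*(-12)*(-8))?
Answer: -191991339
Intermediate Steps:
t(f) = (2 + f)²
((-7064 - 1*(-14917)) + t(124))*(-6075 - 21*(-12)*(-8)) = ((-7064 - 1*(-14917)) + (2 + 124)²)*(-6075 - 21*(-12)*(-8)) = ((-7064 + 14917) + 126²)*(-6075 + 252*(-8)) = (7853 + 15876)*(-6075 - 2016) = 23729*(-8091) = -191991339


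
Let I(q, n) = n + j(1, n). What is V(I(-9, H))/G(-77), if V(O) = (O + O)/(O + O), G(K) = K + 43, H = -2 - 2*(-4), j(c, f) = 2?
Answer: -1/34 ≈ -0.029412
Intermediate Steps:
H = 6 (H = -2 + 8 = 6)
I(q, n) = 2 + n (I(q, n) = n + 2 = 2 + n)
G(K) = 43 + K
V(O) = 1 (V(O) = (2*O)/((2*O)) = (2*O)*(1/(2*O)) = 1)
V(I(-9, H))/G(-77) = 1/(43 - 77) = 1/(-34) = 1*(-1/34) = -1/34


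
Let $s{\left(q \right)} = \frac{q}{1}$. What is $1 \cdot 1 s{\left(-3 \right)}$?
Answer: $-3$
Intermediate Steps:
$s{\left(q \right)} = q$ ($s{\left(q \right)} = q 1 = q$)
$1 \cdot 1 s{\left(-3 \right)} = 1 \cdot 1 \left(-3\right) = 1 \left(-3\right) = -3$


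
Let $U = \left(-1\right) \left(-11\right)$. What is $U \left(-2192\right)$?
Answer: $-24112$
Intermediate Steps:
$U = 11$
$U \left(-2192\right) = 11 \left(-2192\right) = -24112$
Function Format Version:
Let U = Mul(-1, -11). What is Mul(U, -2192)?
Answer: -24112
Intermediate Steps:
U = 11
Mul(U, -2192) = Mul(11, -2192) = -24112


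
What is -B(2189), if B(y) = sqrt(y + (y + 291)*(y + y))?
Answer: -11*sqrt(89749) ≈ -3295.4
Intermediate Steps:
B(y) = sqrt(y + 2*y*(291 + y)) (B(y) = sqrt(y + (291 + y)*(2*y)) = sqrt(y + 2*y*(291 + y)))
-B(2189) = -sqrt(2189*(583 + 2*2189)) = -sqrt(2189*(583 + 4378)) = -sqrt(2189*4961) = -sqrt(10859629) = -11*sqrt(89749)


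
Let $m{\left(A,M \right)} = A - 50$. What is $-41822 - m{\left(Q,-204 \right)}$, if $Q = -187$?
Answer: $-41585$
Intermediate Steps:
$m{\left(A,M \right)} = -50 + A$ ($m{\left(A,M \right)} = A - 50 = -50 + A$)
$-41822 - m{\left(Q,-204 \right)} = -41822 - \left(-50 - 187\right) = -41822 - -237 = -41822 + 237 = -41585$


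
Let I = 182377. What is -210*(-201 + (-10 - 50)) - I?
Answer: -127567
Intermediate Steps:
-210*(-201 + (-10 - 50)) - I = -210*(-201 + (-10 - 50)) - 1*182377 = -210*(-201 - 60) - 182377 = -210*(-261) - 182377 = 54810 - 182377 = -127567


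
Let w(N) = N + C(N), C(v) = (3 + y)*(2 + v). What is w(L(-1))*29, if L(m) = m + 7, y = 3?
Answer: 1566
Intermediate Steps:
L(m) = 7 + m
C(v) = 12 + 6*v (C(v) = (3 + 3)*(2 + v) = 6*(2 + v) = 12 + 6*v)
w(N) = 12 + 7*N (w(N) = N + (12 + 6*N) = 12 + 7*N)
w(L(-1))*29 = (12 + 7*(7 - 1))*29 = (12 + 7*6)*29 = (12 + 42)*29 = 54*29 = 1566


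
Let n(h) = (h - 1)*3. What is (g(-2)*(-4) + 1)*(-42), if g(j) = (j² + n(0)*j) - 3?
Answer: 1134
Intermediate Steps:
n(h) = -3 + 3*h (n(h) = (-1 + h)*3 = -3 + 3*h)
g(j) = -3 + j² - 3*j (g(j) = (j² + (-3 + 3*0)*j) - 3 = (j² + (-3 + 0)*j) - 3 = (j² - 3*j) - 3 = -3 + j² - 3*j)
(g(-2)*(-4) + 1)*(-42) = ((-3 + (-2)² - 3*(-2))*(-4) + 1)*(-42) = ((-3 + 4 + 6)*(-4) + 1)*(-42) = (7*(-4) + 1)*(-42) = (-28 + 1)*(-42) = -27*(-42) = 1134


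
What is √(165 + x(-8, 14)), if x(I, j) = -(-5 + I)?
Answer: √178 ≈ 13.342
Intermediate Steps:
x(I, j) = 5 - I
√(165 + x(-8, 14)) = √(165 + (5 - 1*(-8))) = √(165 + (5 + 8)) = √(165 + 13) = √178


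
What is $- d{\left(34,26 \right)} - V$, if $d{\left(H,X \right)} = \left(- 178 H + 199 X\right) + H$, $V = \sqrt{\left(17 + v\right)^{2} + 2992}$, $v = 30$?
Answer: $844 - \sqrt{5201} \approx 771.88$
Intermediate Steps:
$V = \sqrt{5201}$ ($V = \sqrt{\left(17 + 30\right)^{2} + 2992} = \sqrt{47^{2} + 2992} = \sqrt{2209 + 2992} = \sqrt{5201} \approx 72.118$)
$d{\left(H,X \right)} = - 177 H + 199 X$
$- d{\left(34,26 \right)} - V = - (\left(-177\right) 34 + 199 \cdot 26) - \sqrt{5201} = - (-6018 + 5174) - \sqrt{5201} = \left(-1\right) \left(-844\right) - \sqrt{5201} = 844 - \sqrt{5201}$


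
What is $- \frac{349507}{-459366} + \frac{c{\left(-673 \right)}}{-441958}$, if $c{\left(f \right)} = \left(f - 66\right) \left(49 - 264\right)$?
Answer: $\frac{20370261949}{50755119657} \approx 0.40134$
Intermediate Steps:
$c{\left(f \right)} = 14190 - 215 f$ ($c{\left(f \right)} = \left(-66 + f\right) \left(-215\right) = 14190 - 215 f$)
$- \frac{349507}{-459366} + \frac{c{\left(-673 \right)}}{-441958} = - \frac{349507}{-459366} + \frac{14190 - -144695}{-441958} = \left(-349507\right) \left(- \frac{1}{459366}\right) + \left(14190 + 144695\right) \left(- \frac{1}{441958}\right) = \frac{349507}{459366} + 158885 \left(- \frac{1}{441958}\right) = \frac{349507}{459366} - \frac{158885}{441958} = \frac{20370261949}{50755119657}$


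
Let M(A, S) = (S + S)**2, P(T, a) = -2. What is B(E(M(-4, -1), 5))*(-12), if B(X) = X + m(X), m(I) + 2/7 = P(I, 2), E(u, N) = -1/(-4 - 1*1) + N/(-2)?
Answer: 1926/35 ≈ 55.029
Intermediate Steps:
M(A, S) = 4*S**2 (M(A, S) = (2*S)**2 = 4*S**2)
E(u, N) = 1/5 - N/2 (E(u, N) = -1/(-4 - 1) + N*(-1/2) = -1/(-5) - N/2 = -1*(-1/5) - N/2 = 1/5 - N/2)
m(I) = -16/7 (m(I) = -2/7 - 2 = -16/7)
B(X) = -16/7 + X (B(X) = X - 16/7 = -16/7 + X)
B(E(M(-4, -1), 5))*(-12) = (-16/7 + (1/5 - 1/2*5))*(-12) = (-16/7 + (1/5 - 5/2))*(-12) = (-16/7 - 23/10)*(-12) = -321/70*(-12) = 1926/35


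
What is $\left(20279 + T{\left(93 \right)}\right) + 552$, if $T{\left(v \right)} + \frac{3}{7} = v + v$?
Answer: $\frac{147116}{7} \approx 21017.0$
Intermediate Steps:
$T{\left(v \right)} = - \frac{3}{7} + 2 v$ ($T{\left(v \right)} = - \frac{3}{7} + \left(v + v\right) = - \frac{3}{7} + 2 v$)
$\left(20279 + T{\left(93 \right)}\right) + 552 = \left(20279 + \left(- \frac{3}{7} + 2 \cdot 93\right)\right) + 552 = \left(20279 + \left(- \frac{3}{7} + 186\right)\right) + 552 = \left(20279 + \frac{1299}{7}\right) + 552 = \frac{143252}{7} + 552 = \frac{147116}{7}$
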